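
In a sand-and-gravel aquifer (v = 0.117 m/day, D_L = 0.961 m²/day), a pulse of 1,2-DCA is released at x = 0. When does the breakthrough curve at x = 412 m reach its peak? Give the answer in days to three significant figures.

3450 days

For the 1D instantaneous-source solution, setting ∂C/∂t = 0 at fixed x gives v²t² + 2Dt − x² = 0, so t = (√(D² + v²x²) − D)/v².
√(D² + v²x²) = √(0.961² + 0.117² × 412²) = 48.21; v² = 0.013689.
t = (48.21 − 0.961)/0.013689 = 3450 days (vs. the pure-advection estimate x/v = 3520 d).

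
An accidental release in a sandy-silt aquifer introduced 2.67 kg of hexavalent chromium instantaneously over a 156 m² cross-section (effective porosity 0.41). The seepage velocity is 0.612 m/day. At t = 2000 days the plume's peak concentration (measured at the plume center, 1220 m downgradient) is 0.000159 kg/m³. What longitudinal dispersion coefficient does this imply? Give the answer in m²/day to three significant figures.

At the plume center C_max = M/(n_e·A·√(4πDt)), so D = M²/(4πt·(n_e·A·C_max)²).
n_e·A·C_max = 0.41 × 156 × 0.000159 = 0.01017 kg/m.
D = 2.67²/(4π × 2000 × 0.01017²) = 2.74 m²/day.

2.74 m²/day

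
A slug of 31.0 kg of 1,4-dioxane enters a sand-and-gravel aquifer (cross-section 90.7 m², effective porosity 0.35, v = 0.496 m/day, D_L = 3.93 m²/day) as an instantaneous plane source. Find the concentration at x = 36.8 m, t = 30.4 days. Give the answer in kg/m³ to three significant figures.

0.00939 kg/m³

For an instantaneous plane source, C(x,t) = M/(n_e·A·√(4πDt)) · exp(−(x−vt)²/(4Dt)), with n_e·A the pore (flow) area.
Plume center vt = 0.496 × 30.4 = 15.0784 m, so the well at 36.8 m is 21.7216 m downgradient of the peak.
√(4πDt) = 38.75 m, giving peak height M/(n_e·A·√(4πDt)) = 31.0/(0.35 × 90.7 × 38.75) = 0.02520 kg/m³.
(x−vt)²/(4Dt) = (21.7216)²/(4 × 3.93 × 30.4) = 0.9873; exp(−0.9873) = 0.3726.
C = 0.02520 × 0.3726 = 0.00939 kg/m³.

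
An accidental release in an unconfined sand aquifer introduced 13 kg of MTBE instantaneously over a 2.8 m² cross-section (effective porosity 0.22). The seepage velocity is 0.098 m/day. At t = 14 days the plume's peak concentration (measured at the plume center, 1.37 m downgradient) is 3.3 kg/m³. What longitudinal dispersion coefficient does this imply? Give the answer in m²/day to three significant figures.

At the plume center C_max = M/(n_e·A·√(4πDt)), so D = M²/(4πt·(n_e·A·C_max)²).
n_e·A·C_max = 0.22 × 2.8 × 3.3 = 2.033 kg/m.
D = 13²/(4π × 14 × 2.033²) = 0.232 m²/day.

0.232 m²/day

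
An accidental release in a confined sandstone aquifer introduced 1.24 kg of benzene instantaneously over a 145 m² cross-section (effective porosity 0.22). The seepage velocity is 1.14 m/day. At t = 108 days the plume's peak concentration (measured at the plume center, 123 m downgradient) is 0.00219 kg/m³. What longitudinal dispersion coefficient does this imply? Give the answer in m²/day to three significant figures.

At the plume center C_max = M/(n_e·A·√(4πDt)), so D = M²/(4πt·(n_e·A·C_max)²).
n_e·A·C_max = 0.22 × 145 × 0.00219 = 0.06986 kg/m.
D = 1.24²/(4π × 108 × 0.06986²) = 0.232 m²/day.

0.232 m²/day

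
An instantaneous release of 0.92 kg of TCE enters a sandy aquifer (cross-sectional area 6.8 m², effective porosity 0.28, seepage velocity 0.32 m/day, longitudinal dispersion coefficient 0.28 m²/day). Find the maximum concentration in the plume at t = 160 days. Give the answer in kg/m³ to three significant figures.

The peak of an instantaneous 1D plume sits at x = vt; there the Gaussian factor is 1 and C_max = M/(n_e·A·√(4πDt)), where n_e·A is the pore area the mass is dissolved in.
√(4πDt) = √(4π × 0.28 × 160) = 23.73 m, so C_max = 0.92/(0.28 × 6.8 × 23.73) = 0.0204 kg/m³.

0.0204 kg/m³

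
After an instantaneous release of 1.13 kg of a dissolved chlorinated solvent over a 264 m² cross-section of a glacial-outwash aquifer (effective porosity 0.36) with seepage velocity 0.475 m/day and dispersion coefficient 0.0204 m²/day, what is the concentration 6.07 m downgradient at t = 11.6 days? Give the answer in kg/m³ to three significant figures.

For an instantaneous plane source, C(x,t) = M/(n_e·A·√(4πDt)) · exp(−(x−vt)²/(4Dt)), with n_e·A the pore (flow) area.
Plume center vt = 0.475 × 11.6 = 5.51 m, so the well at 6.07 m is 0.56 m downgradient of the peak.
√(4πDt) = 1.724 m, giving peak height M/(n_e·A·√(4πDt)) = 1.13/(0.36 × 264 × 1.724) = 0.006897 kg/m³.
(x−vt)²/(4Dt) = (0.56)²/(4 × 0.0204 × 11.6) = 0.3313; exp(−0.3313) = 0.7180.
C = 0.006897 × 0.7180 = 0.00495 kg/m³.

0.00495 kg/m³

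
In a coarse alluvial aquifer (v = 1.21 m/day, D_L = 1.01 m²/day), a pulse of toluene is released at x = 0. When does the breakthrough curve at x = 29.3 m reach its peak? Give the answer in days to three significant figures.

For the 1D instantaneous-source solution, setting ∂C/∂t = 0 at fixed x gives v²t² + 2Dt − x² = 0, so t = (√(D² + v²x²) − D)/v².
√(D² + v²x²) = √(1.01² + 1.21² × 29.3²) = 35.47; v² = 1.4641.
t = (35.47 − 1.01)/1.4641 = 23.5 days (vs. the pure-advection estimate x/v = 24.2 d).

23.5 days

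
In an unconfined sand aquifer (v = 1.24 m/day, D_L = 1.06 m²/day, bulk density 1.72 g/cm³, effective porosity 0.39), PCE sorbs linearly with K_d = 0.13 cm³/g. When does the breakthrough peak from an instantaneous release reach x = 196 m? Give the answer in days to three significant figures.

Retardation factor R = 1 + ρ_b·K_d/n = 1 + 1.72 × 0.13/0.39 = 1.573.
Sorption retards both mechanisms: v_R = v/R = 0.7883 m/day, D_R = D/R = 0.6739 m²/day.
Peak time from v_R²t² + 2D_R t − x² = 0: t = (√(D_R² + v_R²x²) − D_R)/v_R².
√(D_R² + v_R²x²) = √(0.6739² + 0.7883² × 196²) = 154.5; v_R² = 0.6214.
t = (154.5 − 0.6739)/0.6214 = 248 days.

248 days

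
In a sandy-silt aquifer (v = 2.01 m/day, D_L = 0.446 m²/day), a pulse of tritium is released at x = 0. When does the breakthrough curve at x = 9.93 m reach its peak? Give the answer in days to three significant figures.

For the 1D instantaneous-source solution, setting ∂C/∂t = 0 at fixed x gives v²t² + 2Dt − x² = 0, so t = (√(D² + v²x²) − D)/v².
√(D² + v²x²) = √(0.446² + 2.01² × 9.93²) = 19.96; v² = 4.0401.
t = (19.96 − 0.446)/4.0401 = 4.83 days (vs. the pure-advection estimate x/v = 4.94 d).

4.83 days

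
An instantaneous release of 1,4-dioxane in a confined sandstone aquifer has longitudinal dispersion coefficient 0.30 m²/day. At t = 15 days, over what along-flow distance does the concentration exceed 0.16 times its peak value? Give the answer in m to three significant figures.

11.5 m

The plume is Gaussian with σ = √(2Dt) = √(2 × 0.30 × 15) = 3.000 m.
C/C_peak = exp(−Δx²/(2σ²)) = 0.16 ⇒ Δx = σ·√(−2 ln 0.16) = 3.000 × 1.914 = 5.742 m.
Width = 2Δx = 11.5 m.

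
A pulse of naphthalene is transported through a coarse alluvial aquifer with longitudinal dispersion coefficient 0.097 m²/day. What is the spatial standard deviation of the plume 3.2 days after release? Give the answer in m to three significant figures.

0.788 m

Dispersive spreading gives a Gaussian with σ² = 2Dt; advection only shifts the center.
σ = √(2 × 0.097 × 3.2) = 0.788 m.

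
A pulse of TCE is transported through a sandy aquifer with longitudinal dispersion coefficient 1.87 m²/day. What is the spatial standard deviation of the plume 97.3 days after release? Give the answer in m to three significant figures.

Dispersive spreading gives a Gaussian with σ² = 2Dt; advection only shifts the center.
σ = √(2 × 1.87 × 97.3) = 19.1 m.

19.1 m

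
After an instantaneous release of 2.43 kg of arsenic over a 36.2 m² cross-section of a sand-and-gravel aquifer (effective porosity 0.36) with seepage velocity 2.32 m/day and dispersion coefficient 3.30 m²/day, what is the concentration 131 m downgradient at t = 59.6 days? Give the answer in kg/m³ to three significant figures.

For an instantaneous plane source, C(x,t) = M/(n_e·A·√(4πDt)) · exp(−(x−vt)²/(4Dt)), with n_e·A the pore (flow) area.
Plume center vt = 2.32 × 59.6 = 138.272 m, so the well at 131 m is 7.272 m upgradient of the peak.
√(4πDt) = 49.71 m, giving peak height M/(n_e·A·√(4πDt)) = 2.43/(0.36 × 36.2 × 49.71) = 0.003751 kg/m³.
(x−vt)²/(4Dt) = (-7.272)²/(4 × 3.30 × 59.6) = 0.06722; exp(−0.06722) = 0.9350.
C = 0.003751 × 0.9350 = 0.00351 kg/m³.

0.00351 kg/m³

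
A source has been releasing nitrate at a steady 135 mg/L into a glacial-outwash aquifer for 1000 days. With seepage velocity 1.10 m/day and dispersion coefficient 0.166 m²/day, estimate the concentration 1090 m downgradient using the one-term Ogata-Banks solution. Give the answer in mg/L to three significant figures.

For a continuous step input, C/C₀ ≈ ½·erfc((x−vt)/(2√(Dt))).
vt = 1.10 × 1000 = 1100 m and 2√(Dt) = 2√(0.166 × 1000) = 25.77 m.
Argument (x−vt)/(2√(Dt)) = (1090 − 1100)/25.77 = -0.3880; ½·erfc(-0.3880) = 0.7084.
C = 135 × 0.7084 = 95.6 mg/L.

95.6 mg/L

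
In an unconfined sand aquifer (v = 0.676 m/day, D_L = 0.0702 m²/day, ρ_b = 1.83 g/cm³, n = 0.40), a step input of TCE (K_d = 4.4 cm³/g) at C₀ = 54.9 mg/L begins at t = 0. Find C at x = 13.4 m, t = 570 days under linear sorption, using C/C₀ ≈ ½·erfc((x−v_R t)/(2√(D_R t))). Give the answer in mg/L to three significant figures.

Retardation factor R = 1 + ρ_b·K_d/n = 1 + 1.83 × 4.4/0.40 = 21.13.
Sorption retards both mechanisms: v_R = v/R = 0.03199 m/day, D_R = D/R = 0.003322 m²/day.
v_R·t = 0.03199 × 570 = 18.2343 m; 2√(D_R t) = 2.752 m; argument = (13.4 − 18.2343)/2.752 = -1.757.
C = C₀ × ½·erfc(-1.757) = 54.9 × 0.9935 = 54.5 mg/L.

54.5 mg/L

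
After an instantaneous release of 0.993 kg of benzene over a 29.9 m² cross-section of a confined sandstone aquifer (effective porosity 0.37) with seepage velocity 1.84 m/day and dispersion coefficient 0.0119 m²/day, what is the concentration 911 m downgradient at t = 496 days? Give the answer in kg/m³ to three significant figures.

0.00930 kg/m³

For an instantaneous plane source, C(x,t) = M/(n_e·A·√(4πDt)) · exp(−(x−vt)²/(4Dt)), with n_e·A the pore (flow) area.
Plume center vt = 1.84 × 496 = 912.64 m, so the well at 911 m is 1.64 m upgradient of the peak.
√(4πDt) = 8.612 m, giving peak height M/(n_e·A·√(4πDt)) = 0.993/(0.37 × 29.9 × 8.612) = 0.01042 kg/m³.
(x−vt)²/(4Dt) = (-1.64)²/(4 × 0.0119 × 496) = 0.1139; exp(−0.1139) = 0.8923.
C = 0.01042 × 0.8923 = 0.00930 kg/m³.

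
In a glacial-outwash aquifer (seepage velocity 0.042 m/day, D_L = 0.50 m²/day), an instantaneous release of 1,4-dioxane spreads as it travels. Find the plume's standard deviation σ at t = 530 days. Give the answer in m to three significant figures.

Dispersive spreading gives a Gaussian with σ² = 2Dt; advection only shifts the center.
σ = √(2 × 0.50 × 530) = 23.0 m.

23.0 m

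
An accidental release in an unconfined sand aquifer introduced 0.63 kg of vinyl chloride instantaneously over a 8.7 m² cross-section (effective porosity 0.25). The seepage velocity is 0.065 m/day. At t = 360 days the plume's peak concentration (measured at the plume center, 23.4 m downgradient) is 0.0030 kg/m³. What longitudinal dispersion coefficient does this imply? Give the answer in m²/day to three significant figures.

At the plume center C_max = M/(n_e·A·√(4πDt)), so D = M²/(4πt·(n_e·A·C_max)²).
n_e·A·C_max = 0.25 × 8.7 × 0.0030 = 0.006525 kg/m.
D = 0.63²/(4π × 360 × 0.006525²) = 2.06 m²/day.

2.06 m²/day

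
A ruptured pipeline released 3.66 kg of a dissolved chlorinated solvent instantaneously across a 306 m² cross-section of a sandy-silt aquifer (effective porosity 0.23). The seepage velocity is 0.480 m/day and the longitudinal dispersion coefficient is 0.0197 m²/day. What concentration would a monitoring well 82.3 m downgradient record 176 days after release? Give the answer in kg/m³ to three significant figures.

0.00559 kg/m³

For an instantaneous plane source, C(x,t) = M/(n_e·A·√(4πDt)) · exp(−(x−vt)²/(4Dt)), with n_e·A the pore (flow) area.
Plume center vt = 0.480 × 176 = 84.48 m, so the well at 82.3 m is 2.18 m upgradient of the peak.
√(4πDt) = 6.601 m, giving peak height M/(n_e·A·√(4πDt)) = 3.66/(0.23 × 306 × 6.601) = 0.007878 kg/m³.
(x−vt)²/(4Dt) = (-2.18)²/(4 × 0.0197 × 176) = 0.3427; exp(−0.3427) = 0.7099.
C = 0.007878 × 0.7099 = 0.00559 kg/m³.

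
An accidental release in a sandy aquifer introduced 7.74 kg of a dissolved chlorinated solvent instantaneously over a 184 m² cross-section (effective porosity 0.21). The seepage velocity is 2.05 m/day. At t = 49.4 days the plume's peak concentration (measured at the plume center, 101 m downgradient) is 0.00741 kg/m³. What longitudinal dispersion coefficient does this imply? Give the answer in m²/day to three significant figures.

At the plume center C_max = M/(n_e·A·√(4πDt)), so D = M²/(4πt·(n_e·A·C_max)²).
n_e·A·C_max = 0.21 × 184 × 0.00741 = 0.2863 kg/m.
D = 7.74²/(4π × 49.4 × 0.2863²) = 1.18 m²/day.

1.18 m²/day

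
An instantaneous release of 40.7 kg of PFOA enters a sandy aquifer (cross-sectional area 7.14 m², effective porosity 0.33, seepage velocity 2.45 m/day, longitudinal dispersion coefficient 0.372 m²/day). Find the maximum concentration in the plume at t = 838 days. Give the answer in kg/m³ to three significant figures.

0.276 kg/m³

The peak of an instantaneous 1D plume sits at x = vt; there the Gaussian factor is 1 and C_max = M/(n_e·A·√(4πDt)), where n_e·A is the pore area the mass is dissolved in.
√(4πDt) = √(4π × 0.372 × 838) = 62.59 m, so C_max = 40.7/(0.33 × 7.14 × 62.59) = 0.276 kg/m³.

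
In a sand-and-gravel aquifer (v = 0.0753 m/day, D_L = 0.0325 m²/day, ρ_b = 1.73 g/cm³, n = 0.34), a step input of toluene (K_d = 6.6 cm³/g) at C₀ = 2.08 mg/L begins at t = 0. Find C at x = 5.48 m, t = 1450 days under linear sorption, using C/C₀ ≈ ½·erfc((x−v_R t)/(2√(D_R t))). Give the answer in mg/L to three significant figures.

0.166 mg/L

Retardation factor R = 1 + ρ_b·K_d/n = 1 + 1.73 × 6.6/0.34 = 34.58.
Sorption retards both mechanisms: v_R = v/R = 0.002178 m/day, D_R = D/R = 0.0009398 m²/day.
v_R·t = 0.002178 × 1450 = 3.1581 m; 2√(D_R t) = 2.335 m; argument = (5.48 − 3.1581)/2.335 = 0.9944.
C = C₀ × ½·erfc(0.9944) = 2.08 × 0.07982 = 0.166 mg/L.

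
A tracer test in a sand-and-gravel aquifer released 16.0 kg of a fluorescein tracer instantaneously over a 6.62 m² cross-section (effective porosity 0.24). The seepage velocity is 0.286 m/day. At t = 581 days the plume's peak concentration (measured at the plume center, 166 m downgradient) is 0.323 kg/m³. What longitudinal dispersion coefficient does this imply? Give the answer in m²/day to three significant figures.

At the plume center C_max = M/(n_e·A·√(4πDt)), so D = M²/(4πt·(n_e·A·C_max)²).
n_e·A·C_max = 0.24 × 6.62 × 0.323 = 0.5132 kg/m.
D = 16.0²/(4π × 581 × 0.5132²) = 0.133 m²/day.

0.133 m²/day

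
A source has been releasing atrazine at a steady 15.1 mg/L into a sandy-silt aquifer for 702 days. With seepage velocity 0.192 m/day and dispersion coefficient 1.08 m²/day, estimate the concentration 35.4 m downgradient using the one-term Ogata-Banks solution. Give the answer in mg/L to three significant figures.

15.0 mg/L

For a continuous step input, C/C₀ ≈ ½·erfc((x−vt)/(2√(Dt))).
vt = 0.192 × 702 = 134.784 m and 2√(Dt) = 2√(1.08 × 702) = 55.07 m.
Argument (x−vt)/(2√(Dt)) = (35.4 − 134.784)/55.07 = -1.805; ½·erfc(-1.805) = 0.9947.
C = 15.1 × 0.9947 = 15.0 mg/L.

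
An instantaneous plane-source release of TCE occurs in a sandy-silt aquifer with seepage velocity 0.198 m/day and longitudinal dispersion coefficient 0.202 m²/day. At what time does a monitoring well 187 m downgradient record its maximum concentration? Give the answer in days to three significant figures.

For the 1D instantaneous-source solution, setting ∂C/∂t = 0 at fixed x gives v²t² + 2Dt − x² = 0, so t = (√(D² + v²x²) − D)/v².
√(D² + v²x²) = √(0.202² + 0.198² × 187²) = 37.03; v² = 0.039204.
t = (37.03 − 0.202)/0.039204 = 939 days (vs. the pure-advection estimate x/v = 944 d).

939 days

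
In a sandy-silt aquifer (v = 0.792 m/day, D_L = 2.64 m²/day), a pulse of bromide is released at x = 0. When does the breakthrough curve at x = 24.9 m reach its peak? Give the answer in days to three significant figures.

For the 1D instantaneous-source solution, setting ∂C/∂t = 0 at fixed x gives v²t² + 2Dt − x² = 0, so t = (√(D² + v²x²) − D)/v².
√(D² + v²x²) = √(2.64² + 0.792² × 24.9²) = 19.90; v² = 0.627264.
t = (19.90 − 2.64)/0.627264 = 27.5 days (vs. the pure-advection estimate x/v = 31.4 d).

27.5 days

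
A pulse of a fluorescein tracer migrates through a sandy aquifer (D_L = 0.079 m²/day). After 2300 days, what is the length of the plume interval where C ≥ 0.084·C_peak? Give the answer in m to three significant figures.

The plume is Gaussian with σ = √(2Dt) = √(2 × 0.079 × 2300) = 19.06 m.
C/C_peak = exp(−Δx²/(2σ²)) = 0.084 ⇒ Δx = σ·√(−2 ln 0.084) = 19.06 × 2.226 = 42.43 m.
Width = 2Δx = 84.9 m.

84.9 m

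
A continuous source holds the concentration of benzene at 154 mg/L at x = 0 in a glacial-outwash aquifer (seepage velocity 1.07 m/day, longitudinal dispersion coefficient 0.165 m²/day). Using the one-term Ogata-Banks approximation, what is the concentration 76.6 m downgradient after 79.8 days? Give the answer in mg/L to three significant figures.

147 mg/L

For a continuous step input, C/C₀ ≈ ½·erfc((x−vt)/(2√(Dt))).
vt = 1.07 × 79.8 = 85.386 m and 2√(Dt) = 2√(0.165 × 79.8) = 7.257 m.
Argument (x−vt)/(2√(Dt)) = (76.6 − 85.386)/7.257 = -1.211; ½·erfc(-1.211) = 0.9566.
C = 154 × 0.9566 = 147 mg/L.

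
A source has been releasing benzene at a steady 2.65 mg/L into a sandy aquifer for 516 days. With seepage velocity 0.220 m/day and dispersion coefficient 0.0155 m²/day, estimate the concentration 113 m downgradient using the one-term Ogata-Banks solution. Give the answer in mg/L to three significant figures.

1.46 mg/L

For a continuous step input, C/C₀ ≈ ½·erfc((x−vt)/(2√(Dt))).
vt = 0.220 × 516 = 113.52 m and 2√(Dt) = 2√(0.0155 × 516) = 5.656 m.
Argument (x−vt)/(2√(Dt)) = (113 − 113.52)/5.656 = -0.09194; ½·erfc(-0.09194) = 0.5517.
C = 2.65 × 0.5517 = 1.46 mg/L.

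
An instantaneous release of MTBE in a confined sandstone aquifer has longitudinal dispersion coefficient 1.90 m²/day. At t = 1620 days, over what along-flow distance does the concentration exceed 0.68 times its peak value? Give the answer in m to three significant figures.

138 m

The plume is Gaussian with σ = √(2Dt) = √(2 × 1.90 × 1620) = 78.46 m.
C/C_peak = exp(−Δx²/(2σ²)) = 0.68 ⇒ Δx = σ·√(−2 ln 0.68) = 78.46 × 0.8783 = 68.91 m.
Width = 2Δx = 138 m.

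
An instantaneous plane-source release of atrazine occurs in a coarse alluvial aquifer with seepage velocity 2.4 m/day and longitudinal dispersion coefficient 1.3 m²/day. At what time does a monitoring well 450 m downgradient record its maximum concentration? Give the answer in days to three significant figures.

187 days

For the 1D instantaneous-source solution, setting ∂C/∂t = 0 at fixed x gives v²t² + 2Dt − x² = 0, so t = (√(D² + v²x²) − D)/v².
√(D² + v²x²) = √(1.3² + 2.4² × 450²) = 1080; v² = 5.76.
t = (1080 − 1.3)/5.76 = 187 days (vs. the pure-advection estimate x/v = 188 d).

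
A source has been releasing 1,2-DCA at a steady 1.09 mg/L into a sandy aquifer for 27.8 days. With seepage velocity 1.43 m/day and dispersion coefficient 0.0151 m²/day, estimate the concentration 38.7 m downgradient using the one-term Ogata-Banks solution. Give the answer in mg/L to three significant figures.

0.954 mg/L

For a continuous step input, C/C₀ ≈ ½·erfc((x−vt)/(2√(Dt))).
vt = 1.43 × 27.8 = 39.754 m and 2√(Dt) = 2√(0.0151 × 27.8) = 1.296 m.
Argument (x−vt)/(2√(Dt)) = (38.7 − 39.754)/1.296 = -0.8133; ½·erfc(-0.8133) = 0.8750.
C = 1.09 × 0.8750 = 0.954 mg/L.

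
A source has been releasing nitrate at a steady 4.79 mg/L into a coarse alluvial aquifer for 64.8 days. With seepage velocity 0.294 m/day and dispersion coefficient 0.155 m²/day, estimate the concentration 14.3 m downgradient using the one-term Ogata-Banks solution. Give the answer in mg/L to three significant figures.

For a continuous step input, C/C₀ ≈ ½·erfc((x−vt)/(2√(Dt))).
vt = 0.294 × 64.8 = 19.0512 m and 2√(Dt) = 2√(0.155 × 64.8) = 6.338 m.
Argument (x−vt)/(2√(Dt)) = (14.3 − 19.0512)/6.338 = -0.7496; ½·erfc(-0.7496) = 0.8554.
C = 4.79 × 0.8554 = 4.10 mg/L.

4.10 mg/L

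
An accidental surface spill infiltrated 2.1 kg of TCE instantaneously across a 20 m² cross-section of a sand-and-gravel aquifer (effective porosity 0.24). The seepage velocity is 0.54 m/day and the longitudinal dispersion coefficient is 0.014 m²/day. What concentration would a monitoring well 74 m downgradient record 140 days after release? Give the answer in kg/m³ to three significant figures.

0.0636 kg/m³

For an instantaneous plane source, C(x,t) = M/(n_e·A·√(4πDt)) · exp(−(x−vt)²/(4Dt)), with n_e·A the pore (flow) area.
Plume center vt = 0.54 × 140 = 75.6 m, so the well at 74 m is 1.6 m upgradient of the peak.
√(4πDt) = 4.963 m, giving peak height M/(n_e·A·√(4πDt)) = 2.1/(0.24 × 20 × 4.963) = 0.08815 kg/m³.
(x−vt)²/(4Dt) = (-1.6)²/(4 × 0.014 × 140) = 0.3265; exp(−0.3265) = 0.7214.
C = 0.08815 × 0.7214 = 0.0636 kg/m³.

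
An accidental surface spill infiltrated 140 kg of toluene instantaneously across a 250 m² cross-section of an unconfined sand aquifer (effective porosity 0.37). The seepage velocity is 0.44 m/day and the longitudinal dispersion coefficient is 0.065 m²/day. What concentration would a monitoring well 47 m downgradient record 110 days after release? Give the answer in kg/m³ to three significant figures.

0.149 kg/m³

For an instantaneous plane source, C(x,t) = M/(n_e·A·√(4πDt)) · exp(−(x−vt)²/(4Dt)), with n_e·A the pore (flow) area.
Plume center vt = 0.44 × 110 = 48.4 m, so the well at 47 m is 1.4 m upgradient of the peak.
√(4πDt) = 9.479 m, giving peak height M/(n_e·A·√(4πDt)) = 140/(0.37 × 250 × 9.479) = 0.1597 kg/m³.
(x−vt)²/(4Dt) = (-1.4)²/(4 × 0.065 × 110) = 0.06853; exp(−0.06853) = 0.9338.
C = 0.1597 × 0.9338 = 0.149 kg/m³.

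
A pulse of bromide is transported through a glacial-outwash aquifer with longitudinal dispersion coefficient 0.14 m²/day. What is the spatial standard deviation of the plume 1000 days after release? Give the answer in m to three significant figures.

Dispersive spreading gives a Gaussian with σ² = 2Dt; advection only shifts the center.
σ = √(2 × 0.14 × 1000) = 16.7 m.

16.7 m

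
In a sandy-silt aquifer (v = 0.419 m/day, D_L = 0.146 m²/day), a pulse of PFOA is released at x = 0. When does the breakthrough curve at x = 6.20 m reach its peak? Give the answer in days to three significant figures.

14.0 days

For the 1D instantaneous-source solution, setting ∂C/∂t = 0 at fixed x gives v²t² + 2Dt − x² = 0, so t = (√(D² + v²x²) − D)/v².
√(D² + v²x²) = √(0.146² + 0.419² × 6.20²) = 2.602; v² = 0.175561.
t = (2.602 − 0.146)/0.175561 = 14.0 days (vs. the pure-advection estimate x/v = 14.8 d).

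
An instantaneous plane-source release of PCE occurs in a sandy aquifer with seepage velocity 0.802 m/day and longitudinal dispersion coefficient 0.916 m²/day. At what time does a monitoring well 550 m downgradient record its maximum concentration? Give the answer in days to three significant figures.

For the 1D instantaneous-source solution, setting ∂C/∂t = 0 at fixed x gives v²t² + 2Dt − x² = 0, so t = (√(D² + v²x²) − D)/v².
√(D² + v²x²) = √(0.916² + 0.802² × 550²) = 441.1; v² = 0.643204.
t = (441.1 − 0.916)/0.643204 = 684 days (vs. the pure-advection estimate x/v = 686 d).

684 days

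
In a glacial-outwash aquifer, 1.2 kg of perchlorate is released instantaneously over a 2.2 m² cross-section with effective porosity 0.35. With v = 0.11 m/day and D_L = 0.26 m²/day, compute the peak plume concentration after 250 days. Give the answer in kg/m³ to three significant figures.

The peak of an instantaneous 1D plume sits at x = vt; there the Gaussian factor is 1 and C_max = M/(n_e·A·√(4πDt)), where n_e·A is the pore area the mass is dissolved in.
√(4πDt) = √(4π × 0.26 × 250) = 28.58 m, so C_max = 1.2/(0.35 × 2.2 × 28.58) = 0.0545 kg/m³.

0.0545 kg/m³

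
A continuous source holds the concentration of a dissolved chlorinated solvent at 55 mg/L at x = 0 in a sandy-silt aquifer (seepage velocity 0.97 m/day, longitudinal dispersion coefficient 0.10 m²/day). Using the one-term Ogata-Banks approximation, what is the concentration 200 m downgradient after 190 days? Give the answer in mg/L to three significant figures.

For a continuous step input, C/C₀ ≈ ½·erfc((x−vt)/(2√(Dt))).
vt = 0.97 × 190 = 184.3 m and 2√(Dt) = 2√(0.10 × 190) = 8.718 m.
Argument (x−vt)/(2√(Dt)) = (200 − 184.3)/8.718 = 1.801; ½·erfc(1.801) = 0.005433.
C = 55 × 0.005433 = 0.299 mg/L.

0.299 mg/L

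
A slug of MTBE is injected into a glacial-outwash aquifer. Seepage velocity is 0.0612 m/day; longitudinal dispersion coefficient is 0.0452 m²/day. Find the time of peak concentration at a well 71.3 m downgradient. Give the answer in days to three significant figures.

1150 days

For the 1D instantaneous-source solution, setting ∂C/∂t = 0 at fixed x gives v²t² + 2Dt − x² = 0, so t = (√(D² + v²x²) − D)/v².
√(D² + v²x²) = √(0.0452² + 0.0612² × 71.3²) = 4.364; v² = 0.00374544.
t = (4.364 − 0.0452)/0.00374544 = 1150 days (vs. the pure-advection estimate x/v = 1170 d).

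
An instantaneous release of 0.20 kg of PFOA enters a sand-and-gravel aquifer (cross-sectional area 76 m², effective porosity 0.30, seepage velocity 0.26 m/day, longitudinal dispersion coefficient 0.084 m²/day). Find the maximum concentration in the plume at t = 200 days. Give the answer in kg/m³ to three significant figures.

The peak of an instantaneous 1D plume sits at x = vt; there the Gaussian factor is 1 and C_max = M/(n_e·A·√(4πDt)), where n_e·A is the pore area the mass is dissolved in.
√(4πDt) = √(4π × 0.084 × 200) = 14.53 m, so C_max = 0.20/(0.30 × 76 × 14.53) = 0.000604 kg/m³.

0.000604 kg/m³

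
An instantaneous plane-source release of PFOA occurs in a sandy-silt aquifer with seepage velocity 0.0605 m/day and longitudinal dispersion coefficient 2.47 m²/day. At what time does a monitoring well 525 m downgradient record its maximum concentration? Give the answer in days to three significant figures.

For the 1D instantaneous-source solution, setting ∂C/∂t = 0 at fixed x gives v²t² + 2Dt − x² = 0, so t = (√(D² + v²x²) − D)/v².
√(D² + v²x²) = √(2.47² + 0.0605² × 525²) = 31.86; v² = 0.00366025.
t = (31.86 − 2.47)/0.00366025 = 8030 days (vs. the pure-advection estimate x/v = 8680 d).

8030 days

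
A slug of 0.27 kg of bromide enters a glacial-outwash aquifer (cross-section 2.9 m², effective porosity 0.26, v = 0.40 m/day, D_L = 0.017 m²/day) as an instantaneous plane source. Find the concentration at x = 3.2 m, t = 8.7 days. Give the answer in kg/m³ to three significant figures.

0.230 kg/m³

For an instantaneous plane source, C(x,t) = M/(n_e·A·√(4πDt)) · exp(−(x−vt)²/(4Dt)), with n_e·A the pore (flow) area.
Plume center vt = 0.40 × 8.7 = 3.48 m, so the well at 3.2 m is 0.28 m upgradient of the peak.
√(4πDt) = 1.363 m, giving peak height M/(n_e·A·√(4πDt)) = 0.27/(0.26 × 2.9 × 1.363) = 0.2627 kg/m³.
(x−vt)²/(4Dt) = (-0.28)²/(4 × 0.017 × 8.7) = 0.1325; exp(−0.1325) = 0.8759.
C = 0.2627 × 0.8759 = 0.230 kg/m³.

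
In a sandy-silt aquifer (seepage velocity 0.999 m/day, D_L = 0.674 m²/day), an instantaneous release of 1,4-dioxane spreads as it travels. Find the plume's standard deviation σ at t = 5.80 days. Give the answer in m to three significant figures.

2.80 m

Dispersive spreading gives a Gaussian with σ² = 2Dt; advection only shifts the center.
σ = √(2 × 0.674 × 5.80) = 2.80 m.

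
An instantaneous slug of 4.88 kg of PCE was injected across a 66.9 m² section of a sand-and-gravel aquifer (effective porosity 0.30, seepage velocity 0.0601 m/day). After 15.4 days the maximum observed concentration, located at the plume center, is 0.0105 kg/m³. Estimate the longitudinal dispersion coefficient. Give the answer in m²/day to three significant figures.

2.77 m²/day

At the plume center C_max = M/(n_e·A·√(4πDt)), so D = M²/(4πt·(n_e·A·C_max)²).
n_e·A·C_max = 0.30 × 66.9 × 0.0105 = 0.2107 kg/m.
D = 4.88²/(4π × 15.4 × 0.2107²) = 2.77 m²/day.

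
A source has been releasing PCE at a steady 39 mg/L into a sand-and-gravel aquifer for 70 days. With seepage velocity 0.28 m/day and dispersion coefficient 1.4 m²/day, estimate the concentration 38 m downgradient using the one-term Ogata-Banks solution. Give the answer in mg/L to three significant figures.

For a continuous step input, C/C₀ ≈ ½·erfc((x−vt)/(2√(Dt))).
vt = 0.28 × 70 = 19.6 m and 2√(Dt) = 2√(1.4 × 70) = 19.80 m.
Argument (x−vt)/(2√(Dt)) = (38 − 19.6)/19.80 = 0.9293; ½·erfc(0.9293) = 0.09438.
C = 39 × 0.09438 = 3.68 mg/L.

3.68 mg/L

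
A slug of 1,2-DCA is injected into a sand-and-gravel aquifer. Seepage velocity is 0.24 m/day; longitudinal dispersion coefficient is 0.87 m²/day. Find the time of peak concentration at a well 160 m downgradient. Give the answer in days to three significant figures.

652 days

For the 1D instantaneous-source solution, setting ∂C/∂t = 0 at fixed x gives v²t² + 2Dt − x² = 0, so t = (√(D² + v²x²) − D)/v².
√(D² + v²x²) = √(0.87² + 0.24² × 160²) = 38.41; v² = 0.0576.
t = (38.41 − 0.87)/0.0576 = 652 days (vs. the pure-advection estimate x/v = 667 d).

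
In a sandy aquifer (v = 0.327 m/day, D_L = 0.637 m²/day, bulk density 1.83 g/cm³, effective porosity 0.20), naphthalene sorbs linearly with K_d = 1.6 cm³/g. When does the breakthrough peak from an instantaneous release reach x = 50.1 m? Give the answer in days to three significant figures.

2300 days

Retardation factor R = 1 + ρ_b·K_d/n = 1 + 1.83 × 1.6/0.20 = 15.64.
Sorption retards both mechanisms: v_R = v/R = 0.02091 m/day, D_R = D/R = 0.04073 m²/day.
Peak time from v_R²t² + 2D_R t − x² = 0: t = (√(D_R² + v_R²x²) − D_R)/v_R².
√(D_R² + v_R²x²) = √(0.04073² + 0.02091² × 50.1²) = 1.048; v_R² = 0.0004372.
t = (1.048 − 0.04073)/0.0004372 = 2300 days.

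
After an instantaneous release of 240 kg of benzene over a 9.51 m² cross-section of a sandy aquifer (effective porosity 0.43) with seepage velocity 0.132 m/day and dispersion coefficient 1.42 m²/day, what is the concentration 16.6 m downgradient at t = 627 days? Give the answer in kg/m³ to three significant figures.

0.162 kg/m³

For an instantaneous plane source, C(x,t) = M/(n_e·A·√(4πDt)) · exp(−(x−vt)²/(4Dt)), with n_e·A the pore (flow) area.
Plume center vt = 0.132 × 627 = 82.764 m, so the well at 16.6 m is 66.164 m upgradient of the peak.
√(4πDt) = 105.8 m, giving peak height M/(n_e·A·√(4πDt)) = 240/(0.43 × 9.51 × 105.8) = 0.5547 kg/m³.
(x−vt)²/(4Dt) = (-66.164)²/(4 × 1.42 × 627) = 1.229; exp(−1.229) = 0.2926.
C = 0.5547 × 0.2926 = 0.162 kg/m³.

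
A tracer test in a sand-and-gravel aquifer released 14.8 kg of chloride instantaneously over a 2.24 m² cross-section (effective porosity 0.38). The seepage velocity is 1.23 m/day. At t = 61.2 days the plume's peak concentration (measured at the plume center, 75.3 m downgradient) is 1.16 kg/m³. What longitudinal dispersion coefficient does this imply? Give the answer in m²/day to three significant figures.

0.292 m²/day

At the plume center C_max = M/(n_e·A·√(4πDt)), so D = M²/(4πt·(n_e·A·C_max)²).
n_e·A·C_max = 0.38 × 2.24 × 1.16 = 0.9874 kg/m.
D = 14.8²/(4π × 61.2 × 0.9874²) = 0.292 m²/day.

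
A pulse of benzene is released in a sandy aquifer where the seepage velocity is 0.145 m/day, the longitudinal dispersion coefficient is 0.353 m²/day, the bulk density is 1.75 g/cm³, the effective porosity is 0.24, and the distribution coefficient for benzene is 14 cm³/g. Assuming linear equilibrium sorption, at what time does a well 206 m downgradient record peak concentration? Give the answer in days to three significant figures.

145000 days

Retardation factor R = 1 + ρ_b·K_d/n = 1 + 1.75 × 14/0.24 = 103.1.
Sorption retards both mechanisms: v_R = v/R = 0.001406 m/day, D_R = D/R = 0.003424 m²/day.
Peak time from v_R²t² + 2D_R t − x² = 0: t = (√(D_R² + v_R²x²) − D_R)/v_R².
√(D_R² + v_R²x²) = √(0.003424² + 0.001406² × 206²) = 0.2897; v_R² = 1.977e-06.
t = (0.2897 − 0.003424)/1.977e-06 = 145000 days.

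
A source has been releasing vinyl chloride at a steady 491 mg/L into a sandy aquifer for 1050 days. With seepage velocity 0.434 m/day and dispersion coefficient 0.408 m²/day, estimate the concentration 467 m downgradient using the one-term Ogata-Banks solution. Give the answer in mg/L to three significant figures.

For a continuous step input, C/C₀ ≈ ½·erfc((x−vt)/(2√(Dt))).
vt = 0.434 × 1050 = 455.7 m and 2√(Dt) = 2√(0.408 × 1050) = 41.40 m.
Argument (x−vt)/(2√(Dt)) = (467 − 455.7)/41.40 = 0.2729; ½·erfc(0.2729) = 0.3498.
C = 491 × 0.3498 = 172 mg/L.

172 mg/L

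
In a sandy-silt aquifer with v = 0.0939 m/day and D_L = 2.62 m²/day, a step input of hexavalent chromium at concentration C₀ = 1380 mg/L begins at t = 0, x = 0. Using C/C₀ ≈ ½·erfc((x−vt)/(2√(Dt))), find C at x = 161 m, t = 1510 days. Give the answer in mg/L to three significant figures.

572 mg/L

For a continuous step input, C/C₀ ≈ ½·erfc((x−vt)/(2√(Dt))).
vt = 0.0939 × 1510 = 141.789 m and 2√(Dt) = 2√(2.62 × 1510) = 125.8 m.
Argument (x−vt)/(2√(Dt)) = (161 − 141.789)/125.8 = 0.1527; ½·erfc(0.1527) = 0.4145.
C = 1380 × 0.4145 = 572 mg/L.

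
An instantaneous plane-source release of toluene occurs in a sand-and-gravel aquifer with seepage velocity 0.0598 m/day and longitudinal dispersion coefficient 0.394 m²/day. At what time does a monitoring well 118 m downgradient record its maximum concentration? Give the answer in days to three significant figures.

1870 days

For the 1D instantaneous-source solution, setting ∂C/∂t = 0 at fixed x gives v²t² + 2Dt − x² = 0, so t = (√(D² + v²x²) − D)/v².
√(D² + v²x²) = √(0.394² + 0.0598² × 118²) = 7.067; v² = 0.00357604.
t = (7.067 − 0.394)/0.00357604 = 1870 days (vs. the pure-advection estimate x/v = 1970 d).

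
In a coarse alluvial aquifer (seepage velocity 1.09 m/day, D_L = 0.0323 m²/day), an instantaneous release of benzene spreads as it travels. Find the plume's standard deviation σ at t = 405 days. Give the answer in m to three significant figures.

5.11 m

Dispersive spreading gives a Gaussian with σ² = 2Dt; advection only shifts the center.
σ = √(2 × 0.0323 × 405) = 5.11 m.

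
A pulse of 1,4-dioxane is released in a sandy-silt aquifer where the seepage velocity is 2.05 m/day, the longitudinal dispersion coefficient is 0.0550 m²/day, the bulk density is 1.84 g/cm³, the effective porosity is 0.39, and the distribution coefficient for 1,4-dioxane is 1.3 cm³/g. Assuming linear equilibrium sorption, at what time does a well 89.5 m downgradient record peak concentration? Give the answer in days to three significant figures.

Retardation factor R = 1 + ρ_b·K_d/n = 1 + 1.84 × 1.3/0.39 = 7.133.
Sorption retards both mechanisms: v_R = v/R = 0.2874 m/day, D_R = D/R = 0.007711 m²/day.
Peak time from v_R²t² + 2D_R t − x² = 0: t = (√(D_R² + v_R²x²) − D_R)/v_R².
√(D_R² + v_R²x²) = √(0.007711² + 0.2874² × 89.5²) = 25.72; v_R² = 0.08260.
t = (25.72 − 0.007711)/0.08260 = 311 days.

311 days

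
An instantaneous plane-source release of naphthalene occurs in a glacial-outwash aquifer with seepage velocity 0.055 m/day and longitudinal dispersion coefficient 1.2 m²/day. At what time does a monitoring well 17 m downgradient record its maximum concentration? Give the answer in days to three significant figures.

106 days

For the 1D instantaneous-source solution, setting ∂C/∂t = 0 at fixed x gives v²t² + 2Dt − x² = 0, so t = (√(D² + v²x²) − D)/v².
√(D² + v²x²) = √(1.2² + 0.055² × 17²) = 1.521; v² = 0.003025.
t = (1.521 − 1.2)/0.003025 = 106 days (vs. the pure-advection estimate x/v = 309 d).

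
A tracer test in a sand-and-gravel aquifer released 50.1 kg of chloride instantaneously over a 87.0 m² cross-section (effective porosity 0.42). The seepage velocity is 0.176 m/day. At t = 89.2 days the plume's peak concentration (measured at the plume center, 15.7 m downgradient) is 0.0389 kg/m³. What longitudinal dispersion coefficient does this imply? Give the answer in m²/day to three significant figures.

1.11 m²/day

At the plume center C_max = M/(n_e·A·√(4πDt)), so D = M²/(4πt·(n_e·A·C_max)²).
n_e·A·C_max = 0.42 × 87.0 × 0.0389 = 1.421 kg/m.
D = 50.1²/(4π × 89.2 × 1.421²) = 1.11 m²/day.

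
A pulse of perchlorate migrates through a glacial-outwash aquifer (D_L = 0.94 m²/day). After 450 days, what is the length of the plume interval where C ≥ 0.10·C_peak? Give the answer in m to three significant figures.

125 m

The plume is Gaussian with σ = √(2Dt) = √(2 × 0.94 × 450) = 29.09 m.
C/C_peak = exp(−Δx²/(2σ²)) = 0.10 ⇒ Δx = σ·√(−2 ln 0.10) = 29.09 × 2.146 = 62.43 m.
Width = 2Δx = 125 m.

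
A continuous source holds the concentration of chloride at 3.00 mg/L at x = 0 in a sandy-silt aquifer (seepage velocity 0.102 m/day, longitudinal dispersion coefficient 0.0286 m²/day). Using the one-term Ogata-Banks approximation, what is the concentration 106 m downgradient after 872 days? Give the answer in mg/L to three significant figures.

0.0236 mg/L

For a continuous step input, C/C₀ ≈ ½·erfc((x−vt)/(2√(Dt))).
vt = 0.102 × 872 = 88.944 m and 2√(Dt) = 2√(0.0286 × 872) = 9.988 m.
Argument (x−vt)/(2√(Dt)) = (106 − 88.944)/9.988 = 1.708; ½·erfc(1.708) = 0.007857.
C = 3.00 × 0.007857 = 0.0236 mg/L.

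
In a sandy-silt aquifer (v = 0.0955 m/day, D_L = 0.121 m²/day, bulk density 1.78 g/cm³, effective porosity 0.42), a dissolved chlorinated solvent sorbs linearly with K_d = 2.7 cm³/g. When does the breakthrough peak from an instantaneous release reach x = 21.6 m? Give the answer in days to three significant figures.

2650 days

Retardation factor R = 1 + ρ_b·K_d/n = 1 + 1.78 × 2.7/0.42 = 12.44.
Sorption retards both mechanisms: v_R = v/R = 0.007677 m/day, D_R = D/R = 0.009727 m²/day.
Peak time from v_R²t² + 2D_R t − x² = 0: t = (√(D_R² + v_R²x²) − D_R)/v_R².
√(D_R² + v_R²x²) = √(0.009727² + 0.007677² × 21.6²) = 0.1661; v_R² = 5.894e-05.
t = (0.1661 − 0.009727)/5.894e-05 = 2650 days.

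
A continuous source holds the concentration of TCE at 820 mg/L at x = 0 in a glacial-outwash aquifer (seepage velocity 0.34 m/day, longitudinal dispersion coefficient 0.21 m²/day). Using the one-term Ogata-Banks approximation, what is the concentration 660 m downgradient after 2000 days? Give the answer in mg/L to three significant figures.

619 mg/L

For a continuous step input, C/C₀ ≈ ½·erfc((x−vt)/(2√(Dt))).
vt = 0.34 × 2000 = 680 m and 2√(Dt) = 2√(0.21 × 2000) = 40.99 m.
Argument (x−vt)/(2√(Dt)) = (660 − 680)/40.99 = -0.4879; ½·erfc(-0.4879) = 0.7549.
C = 820 × 0.7549 = 619 mg/L.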